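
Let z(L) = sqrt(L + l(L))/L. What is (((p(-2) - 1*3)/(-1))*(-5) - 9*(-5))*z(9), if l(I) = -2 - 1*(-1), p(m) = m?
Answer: 40*sqrt(2)/9 ≈ 6.2854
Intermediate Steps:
l(I) = -1 (l(I) = -2 + 1 = -1)
z(L) = sqrt(-1 + L)/L (z(L) = sqrt(L - 1)/L = sqrt(-1 + L)/L)
(((p(-2) - 1*3)/(-1))*(-5) - 9*(-5))*z(9) = (((-2 - 1*3)/(-1))*(-5) - 9*(-5))*(sqrt(-1 + 9)/9) = (-(-2 - 3)*(-5) + 45)*(sqrt(8)/9) = (-1*(-5)*(-5) + 45)*((2*sqrt(2))/9) = (5*(-5) + 45)*(2*sqrt(2)/9) = (-25 + 45)*(2*sqrt(2)/9) = 20*(2*sqrt(2)/9) = 40*sqrt(2)/9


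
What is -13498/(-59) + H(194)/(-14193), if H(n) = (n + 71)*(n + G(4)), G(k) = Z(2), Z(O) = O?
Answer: 188512654/837387 ≈ 225.12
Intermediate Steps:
G(k) = 2
H(n) = (2 + n)*(71 + n) (H(n) = (n + 71)*(n + 2) = (71 + n)*(2 + n) = (2 + n)*(71 + n))
-13498/(-59) + H(194)/(-14193) = -13498/(-59) + (142 + 194² + 73*194)/(-14193) = -13498*(-1/59) + (142 + 37636 + 14162)*(-1/14193) = 13498/59 + 51940*(-1/14193) = 13498/59 - 51940/14193 = 188512654/837387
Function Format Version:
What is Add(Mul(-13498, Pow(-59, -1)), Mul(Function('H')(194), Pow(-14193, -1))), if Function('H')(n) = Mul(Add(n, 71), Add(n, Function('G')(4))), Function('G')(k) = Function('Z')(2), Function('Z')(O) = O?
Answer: Rational(188512654, 837387) ≈ 225.12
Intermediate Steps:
Function('G')(k) = 2
Function('H')(n) = Mul(Add(2, n), Add(71, n)) (Function('H')(n) = Mul(Add(n, 71), Add(n, 2)) = Mul(Add(71, n), Add(2, n)) = Mul(Add(2, n), Add(71, n)))
Add(Mul(-13498, Pow(-59, -1)), Mul(Function('H')(194), Pow(-14193, -1))) = Add(Mul(-13498, Pow(-59, -1)), Mul(Add(142, Pow(194, 2), Mul(73, 194)), Pow(-14193, -1))) = Add(Mul(-13498, Rational(-1, 59)), Mul(Add(142, 37636, 14162), Rational(-1, 14193))) = Add(Rational(13498, 59), Mul(51940, Rational(-1, 14193))) = Add(Rational(13498, 59), Rational(-51940, 14193)) = Rational(188512654, 837387)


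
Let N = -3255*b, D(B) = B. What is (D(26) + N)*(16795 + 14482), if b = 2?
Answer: -202800068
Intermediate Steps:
N = -6510 (N = -3255*2 = -6510)
(D(26) + N)*(16795 + 14482) = (26 - 6510)*(16795 + 14482) = -6484*31277 = -202800068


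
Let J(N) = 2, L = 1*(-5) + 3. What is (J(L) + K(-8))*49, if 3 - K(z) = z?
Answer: 637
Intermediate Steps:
K(z) = 3 - z
L = -2 (L = -5 + 3 = -2)
(J(L) + K(-8))*49 = (2 + (3 - 1*(-8)))*49 = (2 + (3 + 8))*49 = (2 + 11)*49 = 13*49 = 637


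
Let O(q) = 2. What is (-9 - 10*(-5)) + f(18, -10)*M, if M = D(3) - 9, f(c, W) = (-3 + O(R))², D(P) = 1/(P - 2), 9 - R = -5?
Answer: 33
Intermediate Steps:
R = 14 (R = 9 - 1*(-5) = 9 + 5 = 14)
D(P) = 1/(-2 + P)
f(c, W) = 1 (f(c, W) = (-3 + 2)² = (-1)² = 1)
M = -8 (M = 1/(-2 + 3) - 9 = 1/1 - 9 = 1 - 9 = -8)
(-9 - 10*(-5)) + f(18, -10)*M = (-9 - 10*(-5)) + 1*(-8) = (-9 + 50) - 8 = 41 - 8 = 33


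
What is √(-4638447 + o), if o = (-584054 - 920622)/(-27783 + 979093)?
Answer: I*√1049438225883805565/475655 ≈ 2153.7*I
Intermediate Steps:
o = -752338/475655 (o = -1504676/951310 = -1504676*1/951310 = -752338/475655 ≈ -1.5817)
√(-4638447 + o) = √(-4638447 - 752338/475655) = √(-2206301260123/475655) = I*√1049438225883805565/475655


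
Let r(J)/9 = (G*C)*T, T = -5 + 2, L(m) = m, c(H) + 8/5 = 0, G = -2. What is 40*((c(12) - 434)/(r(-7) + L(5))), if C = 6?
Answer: -17424/329 ≈ -52.961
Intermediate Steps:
c(H) = -8/5 (c(H) = -8/5 + 0 = -8/5)
T = -3
r(J) = 324 (r(J) = 9*(-2*6*(-3)) = 9*(-12*(-3)) = 9*36 = 324)
40*((c(12) - 434)/(r(-7) + L(5))) = 40*((-8/5 - 434)/(324 + 5)) = 40*(-2178/5/329) = 40*(-2178/5*1/329) = 40*(-2178/1645) = -17424/329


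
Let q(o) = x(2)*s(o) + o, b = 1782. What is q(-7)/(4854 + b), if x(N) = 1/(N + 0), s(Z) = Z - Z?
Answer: -1/948 ≈ -0.0010549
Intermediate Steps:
s(Z) = 0
x(N) = 1/N
q(o) = o (q(o) = 0/2 + o = (½)*0 + o = 0 + o = o)
q(-7)/(4854 + b) = -7/(4854 + 1782) = -7/6636 = -7*1/6636 = -1/948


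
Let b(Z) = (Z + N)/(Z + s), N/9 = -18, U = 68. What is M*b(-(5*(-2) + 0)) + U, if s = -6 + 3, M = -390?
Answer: 59756/7 ≈ 8536.6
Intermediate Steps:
N = -162 (N = 9*(-18) = -162)
s = -3
b(Z) = (-162 + Z)/(-3 + Z) (b(Z) = (Z - 162)/(Z - 3) = (-162 + Z)/(-3 + Z))
M*b(-(5*(-2) + 0)) + U = -390*(-162 - (5*(-2) + 0))/(-3 - (5*(-2) + 0)) + 68 = -390*(-162 - (-10 + 0))/(-3 - (-10 + 0)) + 68 = -390*(-162 - 1*(-10))/(-3 - 1*(-10)) + 68 = -390*(-162 + 10)/(-3 + 10) + 68 = -390*(-152)/7 + 68 = -390*(-152/7) + 68 = 59280/7 + 68 = 59756/7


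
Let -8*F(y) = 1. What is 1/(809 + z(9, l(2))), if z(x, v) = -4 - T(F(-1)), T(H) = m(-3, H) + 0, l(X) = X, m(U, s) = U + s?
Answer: 8/6465 ≈ 0.0012374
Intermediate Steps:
F(y) = -1/8 (F(y) = -1/8*1 = -1/8)
T(H) = -3 + H (T(H) = (-3 + H) + 0 = -3 + H)
z(x, v) = -7/8 (z(x, v) = -4 - (-3 - 1/8) = -4 - 1*(-25/8) = -4 + 25/8 = -7/8)
1/(809 + z(9, l(2))) = 1/(809 - 7/8) = 1/(6465/8) = 8/6465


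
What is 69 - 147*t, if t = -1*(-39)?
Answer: -5664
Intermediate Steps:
t = 39
69 - 147*t = 69 - 147*39 = 69 - 5733 = -5664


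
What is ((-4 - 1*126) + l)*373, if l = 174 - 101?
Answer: -21261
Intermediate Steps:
l = 73
((-4 - 1*126) + l)*373 = ((-4 - 1*126) + 73)*373 = ((-4 - 126) + 73)*373 = (-130 + 73)*373 = -57*373 = -21261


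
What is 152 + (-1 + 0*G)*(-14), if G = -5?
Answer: 166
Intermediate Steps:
152 + (-1 + 0*G)*(-14) = 152 + (-1 + 0*(-5))*(-14) = 152 + (-1 + 0)*(-14) = 152 - 1*(-14) = 152 + 14 = 166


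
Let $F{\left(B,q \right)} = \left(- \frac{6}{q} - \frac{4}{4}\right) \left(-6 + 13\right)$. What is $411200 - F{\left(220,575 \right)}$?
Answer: $\frac{236444067}{575} \approx 4.1121 \cdot 10^{5}$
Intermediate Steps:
$F{\left(B,q \right)} = -7 - \frac{42}{q}$ ($F{\left(B,q \right)} = \left(- \frac{6}{q} - 1\right) 7 = \left(-1 - \frac{6}{q}\right) 7 = -7 - \frac{42}{q}$)
$411200 - F{\left(220,575 \right)} = 411200 - \left(-7 - \frac{42}{575}\right) = 411200 - - \frac{4067}{575} = 411200 + \frac{4067}{575} = \frac{236444067}{575}$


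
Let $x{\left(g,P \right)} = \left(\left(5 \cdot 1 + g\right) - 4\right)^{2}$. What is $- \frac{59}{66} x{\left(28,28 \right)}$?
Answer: $- \frac{49619}{66} \approx -751.8$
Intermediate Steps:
$x{\left(g,P \right)} = \left(1 + g\right)^{2}$ ($x{\left(g,P \right)} = \left(\left(5 + g\right) - 4\right)^{2} = \left(1 + g\right)^{2}$)
$- \frac{59}{66} x{\left(28,28 \right)} = - \frac{59}{66} \left(1 + 28\right)^{2} = \left(-59\right) \frac{1}{66} \cdot 29^{2} = \left(- \frac{59}{66}\right) 841 = - \frac{49619}{66}$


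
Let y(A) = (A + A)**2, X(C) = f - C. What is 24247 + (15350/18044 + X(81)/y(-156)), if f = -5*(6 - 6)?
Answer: 91005866221/3753152 ≈ 24248.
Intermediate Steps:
f = 0 (f = -5*0 = 0)
X(C) = -C (X(C) = 0 - C = -C)
y(A) = 4*A**2 (y(A) = (2*A)**2 = 4*A**2)
24247 + (15350/18044 + X(81)/y(-156)) = 24247 + (15350/18044 + (-1*81)/((4*(-156)**2))) = 24247 + (15350*(1/18044) - 81/(4*24336)) = 24247 + (7675/9022 - 81/97344) = 24247 + (7675/9022 - 81*1/97344) = 24247 + (7675/9022 - 9/10816) = 24247 + 3189677/3753152 = 91005866221/3753152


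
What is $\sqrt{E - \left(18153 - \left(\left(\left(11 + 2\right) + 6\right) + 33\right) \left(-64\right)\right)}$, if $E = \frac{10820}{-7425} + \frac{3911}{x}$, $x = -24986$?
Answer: $\frac{i \sqrt{3419539319835210}}{398970} \approx 146.57 i$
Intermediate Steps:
$E = - \frac{59877539}{37104210}$ ($E = \frac{10820}{-7425} + \frac{3911}{-24986} = 10820 \left(- \frac{1}{7425}\right) + 3911 \left(- \frac{1}{24986}\right) = - \frac{2164}{1485} - \frac{3911}{24986} = - \frac{59877539}{37104210} \approx -1.6138$)
$\sqrt{E - \left(18153 - \left(\left(\left(11 + 2\right) + 6\right) + 33\right) \left(-64\right)\right)} = \sqrt{- \frac{59877539}{37104210} - \left(18153 - \left(\left(\left(11 + 2\right) + 6\right) + 33\right) \left(-64\right)\right)} = \sqrt{- \frac{59877539}{37104210} - \left(18153 - \left(\left(13 + 6\right) + 33\right) \left(-64\right)\right)} = \sqrt{- \frac{59877539}{37104210} - \left(18153 - \left(19 + 33\right) \left(-64\right)\right)} = \sqrt{- \frac{59877539}{37104210} + \left(52 \left(-64\right) - 18153\right)} = \sqrt{- \frac{59877539}{37104210} - 21481} = \sqrt{- \frac{797095412549}{37104210}} = \frac{i \sqrt{3419539319835210}}{398970}$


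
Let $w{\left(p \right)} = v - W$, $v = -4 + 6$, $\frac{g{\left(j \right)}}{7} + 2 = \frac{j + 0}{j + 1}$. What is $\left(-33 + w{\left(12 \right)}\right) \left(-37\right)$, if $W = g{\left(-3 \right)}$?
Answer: $\frac{2035}{2} \approx 1017.5$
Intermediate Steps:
$g{\left(j \right)} = -14 + \frac{7 j}{1 + j}$ ($g{\left(j \right)} = -14 + 7 \frac{j + 0}{j + 1} = -14 + 7 \frac{j}{1 + j} = -14 + \frac{7 j}{1 + j}$)
$W = - \frac{7}{2}$ ($W = \frac{7 \left(-2 - -3\right)}{1 - 3} = \frac{7 \left(-2 + 3\right)}{-2} = 7 \left(- \frac{1}{2}\right) 1 = - \frac{7}{2} \approx -3.5$)
$v = 2$
$w{\left(p \right)} = \frac{11}{2}$ ($w{\left(p \right)} = 2 - - \frac{7}{2} = 2 + \frac{7}{2} = \frac{11}{2}$)
$\left(-33 + w{\left(12 \right)}\right) \left(-37\right) = \left(-33 + \frac{11}{2}\right) \left(-37\right) = \left(- \frac{55}{2}\right) \left(-37\right) = \frac{2035}{2}$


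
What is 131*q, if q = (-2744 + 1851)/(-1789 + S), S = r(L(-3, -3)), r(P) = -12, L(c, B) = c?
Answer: 116983/1801 ≈ 64.954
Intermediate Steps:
S = -12
q = 893/1801 (q = (-2744 + 1851)/(-1789 - 12) = -893/(-1801) = -893*(-1/1801) = 893/1801 ≈ 0.49584)
131*q = 131*(893/1801) = 116983/1801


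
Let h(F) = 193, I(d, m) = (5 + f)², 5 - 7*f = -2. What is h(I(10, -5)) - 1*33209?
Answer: -33016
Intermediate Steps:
f = 1 (f = 5/7 - ⅐*(-2) = 5/7 + 2/7 = 1)
I(d, m) = 36 (I(d, m) = (5 + 1)² = 6² = 36)
h(I(10, -5)) - 1*33209 = 193 - 1*33209 = 193 - 33209 = -33016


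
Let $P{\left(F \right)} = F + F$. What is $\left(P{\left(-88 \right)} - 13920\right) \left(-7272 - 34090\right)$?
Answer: $583038752$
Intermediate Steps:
$P{\left(F \right)} = 2 F$
$\left(P{\left(-88 \right)} - 13920\right) \left(-7272 - 34090\right) = \left(2 \left(-88\right) - 13920\right) \left(-7272 - 34090\right) = \left(-176 - 13920\right) \left(-41362\right) = \left(-14096\right) \left(-41362\right) = 583038752$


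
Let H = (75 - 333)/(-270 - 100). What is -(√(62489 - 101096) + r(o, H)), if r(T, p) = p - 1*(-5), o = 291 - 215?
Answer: -1054/185 - I*√38607 ≈ -5.6973 - 196.49*I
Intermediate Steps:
o = 76
H = 129/185 (H = -258/(-370) = -258*(-1/370) = 129/185 ≈ 0.69730)
r(T, p) = 5 + p (r(T, p) = p + 5 = 5 + p)
-(√(62489 - 101096) + r(o, H)) = -(√(62489 - 101096) + (5 + 129/185)) = -(√(-38607) + 1054/185) = -(I*√38607 + 1054/185) = -(1054/185 + I*√38607) = -1054/185 - I*√38607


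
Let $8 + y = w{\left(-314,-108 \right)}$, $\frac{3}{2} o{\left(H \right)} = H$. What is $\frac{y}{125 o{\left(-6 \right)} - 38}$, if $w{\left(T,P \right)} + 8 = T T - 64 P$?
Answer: $- \frac{52746}{269} \approx -196.08$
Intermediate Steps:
$o{\left(H \right)} = \frac{2 H}{3}$
$w{\left(T,P \right)} = -8 + T^{2} - 64 P$ ($w{\left(T,P \right)} = -8 - \left(64 P - T T\right) = -8 - \left(- T^{2} + 64 P\right) = -8 + T^{2} - 64 P$)
$y = 105492$ ($y = -8 - \left(-6904 - 98596\right) = -8 + \left(-8 + 98596 + 6912\right) = -8 + 105500 = 105492$)
$\frac{y}{125 o{\left(-6 \right)} - 38} = \frac{105492}{125 \cdot \frac{2}{3} \left(-6\right) - 38} = \frac{105492}{125 \left(-4\right) - 38} = \frac{105492}{-500 - 38} = \frac{105492}{-538} = 105492 \left(- \frac{1}{538}\right) = - \frac{52746}{269}$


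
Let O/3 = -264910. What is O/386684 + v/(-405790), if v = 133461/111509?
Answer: -4495122226957953/2187144500330405 ≈ -2.0552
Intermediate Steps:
v = 133461/111509 (v = 133461*(1/111509) = 133461/111509 ≈ 1.1969)
O = -794730 (O = 3*(-264910) = -794730)
O/386684 + v/(-405790) = -794730/386684 + (133461/111509)/(-405790) = -794730*1/386684 + (133461/111509)*(-1/405790) = -397365/193342 - 133461/45249237110 = -4495122226957953/2187144500330405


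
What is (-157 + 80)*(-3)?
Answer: 231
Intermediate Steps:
(-157 + 80)*(-3) = -77*(-3) = 231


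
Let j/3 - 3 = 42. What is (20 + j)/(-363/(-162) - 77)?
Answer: -8370/4037 ≈ -2.0733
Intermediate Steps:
j = 135 (j = 9 + 3*42 = 9 + 126 = 135)
(20 + j)/(-363/(-162) - 77) = (20 + 135)/(-363/(-162) - 77) = 155/(-363*(-1/162) - 77) = 155/(121/54 - 77) = 155/(-4037/54) = 155*(-54/4037) = -8370/4037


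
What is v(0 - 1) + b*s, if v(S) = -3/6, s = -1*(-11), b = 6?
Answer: 131/2 ≈ 65.500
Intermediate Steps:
s = 11
v(S) = -1/2 (v(S) = -3*1/6 = -1/2)
v(0 - 1) + b*s = -1/2 + 6*11 = -1/2 + 66 = 131/2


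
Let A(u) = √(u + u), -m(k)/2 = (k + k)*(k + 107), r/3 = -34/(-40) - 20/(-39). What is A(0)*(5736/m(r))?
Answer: 0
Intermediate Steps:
r = 1063/260 (r = 3*(-34/(-40) - 20/(-39)) = 3*(-34*(-1/40) - 20*(-1/39)) = 3*(17/20 + 20/39) = 3*(1063/780) = 1063/260 ≈ 4.0885)
m(k) = -4*k*(107 + k) (m(k) = -2*(k + k)*(k + 107) = -2*2*k*(107 + k) = -4*k*(107 + k))
A(u) = √2*√u (A(u) = √(2*u) = √2*√u)
A(0)*(5736/m(r)) = (√2*√0)*(5736/((-4*1063/260*(107 + 1063/260)))) = (√2*0)*(5736/((-4*1063/260*28883/260))) = 0*(5736/(-30702629/16900)) = 0*(5736*(-16900/30702629)) = 0*(-96938400/30702629) = 0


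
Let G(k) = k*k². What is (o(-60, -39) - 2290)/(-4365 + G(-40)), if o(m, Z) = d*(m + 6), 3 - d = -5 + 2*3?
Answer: 218/6215 ≈ 0.035076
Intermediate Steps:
G(k) = k³
d = 2 (d = 3 - (-5 + 2*3) = 3 - (-5 + 6) = 3 - 1*1 = 3 - 1 = 2)
o(m, Z) = 12 + 2*m (o(m, Z) = 2*(m + 6) = 2*(6 + m) = 12 + 2*m)
(o(-60, -39) - 2290)/(-4365 + G(-40)) = ((12 + 2*(-60)) - 2290)/(-4365 + (-40)³) = ((12 - 120) - 2290)/(-4365 - 64000) = (-108 - 2290)/(-68365) = -2398*(-1/68365) = 218/6215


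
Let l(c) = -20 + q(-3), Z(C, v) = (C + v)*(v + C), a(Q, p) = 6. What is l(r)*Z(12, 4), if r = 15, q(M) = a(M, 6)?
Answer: -3584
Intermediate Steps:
q(M) = 6
Z(C, v) = (C + v)² (Z(C, v) = (C + v)*(C + v) = (C + v)²)
l(c) = -14 (l(c) = -20 + 6 = -14)
l(r)*Z(12, 4) = -14*(12 + 4)² = -14*16² = -14*256 = -3584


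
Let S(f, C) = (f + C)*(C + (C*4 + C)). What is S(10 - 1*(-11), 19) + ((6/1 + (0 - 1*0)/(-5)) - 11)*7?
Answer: 4525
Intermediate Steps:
S(f, C) = 6*C*(C + f) (S(f, C) = (C + f)*(C + (4*C + C)) = (C + f)*(C + 5*C) = (C + f)*(6*C) = 6*C*(C + f))
S(10 - 1*(-11), 19) + ((6/1 + (0 - 1*0)/(-5)) - 11)*7 = 6*19*(19 + (10 - 1*(-11))) + ((6/1 + (0 - 1*0)/(-5)) - 11)*7 = 6*19*(19 + (10 + 11)) + ((6*1 + (0 + 0)*(-1/5)) - 11)*7 = 6*19*(19 + 21) + ((6 + 0*(-1/5)) - 11)*7 = 6*19*40 + ((6 + 0) - 11)*7 = 4560 + (6 - 11)*7 = 4560 - 5*7 = 4560 - 35 = 4525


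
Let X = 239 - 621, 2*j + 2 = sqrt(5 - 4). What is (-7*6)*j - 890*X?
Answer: 340001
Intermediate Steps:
j = -1/2 (j = -1 + sqrt(5 - 4)/2 = -1 + sqrt(1)/2 = -1 + (1/2)*1 = -1 + 1/2 = -1/2 ≈ -0.50000)
X = -382
(-7*6)*j - 890*X = -7*6*(-1/2) - 890*(-382) = -42*(-1/2) + 339980 = 21 + 339980 = 340001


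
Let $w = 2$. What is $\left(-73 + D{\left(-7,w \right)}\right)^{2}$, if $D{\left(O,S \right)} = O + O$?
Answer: $7569$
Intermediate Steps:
$D{\left(O,S \right)} = 2 O$
$\left(-73 + D{\left(-7,w \right)}\right)^{2} = \left(-73 + 2 \left(-7\right)\right)^{2} = \left(-73 - 14\right)^{2} = \left(-87\right)^{2} = 7569$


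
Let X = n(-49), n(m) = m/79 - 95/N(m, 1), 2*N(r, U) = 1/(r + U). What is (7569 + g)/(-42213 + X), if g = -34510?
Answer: 2128339/2614396 ≈ 0.81408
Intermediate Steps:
N(r, U) = 1/(2*(U + r)) (N(r, U) = 1/(2*(r + U)) = 1/(2*(U + r)))
n(m) = -190 - 15009*m/79 (n(m) = m/79 - (190 + 190*m) = m*(1/79) - 95*(2 + 2*m) = m/79 + (-190 - 190*m) = -190 - 15009*m/79)
X = 720431/79 (X = -190 - 15009/79*(-49) = -190 + 735441/79 = 720431/79 ≈ 9119.4)
(7569 + g)/(-42213 + X) = (7569 - 34510)/(-42213 + 720431/79) = -26941/(-2614396/79) = -26941*(-79/2614396) = 2128339/2614396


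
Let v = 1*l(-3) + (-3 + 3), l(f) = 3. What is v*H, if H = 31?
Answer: 93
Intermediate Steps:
v = 3 (v = 1*3 + (-3 + 3) = 3 + 0 = 3)
v*H = 3*31 = 93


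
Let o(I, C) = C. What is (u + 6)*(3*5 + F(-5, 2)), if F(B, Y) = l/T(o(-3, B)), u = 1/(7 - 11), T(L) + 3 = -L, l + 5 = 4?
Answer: 667/8 ≈ 83.375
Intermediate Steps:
l = -1 (l = -5 + 4 = -1)
T(L) = -3 - L
u = -¼ (u = 1/(-4) = -¼ ≈ -0.25000)
F(B, Y) = -1/(-3 - B)
(u + 6)*(3*5 + F(-5, 2)) = (-¼ + 6)*(3*5 + 1/(3 - 5)) = 23*(15 + 1/(-2))/4 = 23*(15 - ½)/4 = (23/4)*(29/2) = 667/8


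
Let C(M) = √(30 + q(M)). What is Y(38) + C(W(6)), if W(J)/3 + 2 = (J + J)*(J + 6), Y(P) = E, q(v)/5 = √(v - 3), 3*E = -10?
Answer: -10/3 + √(30 + 15*√47) ≈ 8.1921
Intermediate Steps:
E = -10/3 (E = (⅓)*(-10) = -10/3 ≈ -3.3333)
q(v) = 5*√(-3 + v) (q(v) = 5*√(v - 3) = 5*√(-3 + v))
Y(P) = -10/3
W(J) = -6 + 6*J*(6 + J) (W(J) = -6 + 3*((J + J)*(J + 6)) = -6 + 3*((2*J)*(6 + J)) = -6 + 3*(2*J*(6 + J)) = -6 + 6*J*(6 + J))
C(M) = √(30 + 5*√(-3 + M))
Y(38) + C(W(6)) = -10/3 + √(30 + 5*√(-3 + (-6 + 6*6² + 36*6))) = -10/3 + √(30 + 5*√(-3 + (-6 + 6*36 + 216))) = -10/3 + √(30 + 5*√(-3 + (-6 + 216 + 216))) = -10/3 + √(30 + 5*√(-3 + 426)) = -10/3 + √(30 + 5*√423) = -10/3 + √(30 + 5*(3*√47)) = -10/3 + √(30 + 15*√47)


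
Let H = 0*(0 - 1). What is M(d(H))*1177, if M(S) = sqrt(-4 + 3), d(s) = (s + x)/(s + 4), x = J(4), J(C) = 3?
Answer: 1177*I ≈ 1177.0*I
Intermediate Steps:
H = 0 (H = 0*(-1) = 0)
x = 3
d(s) = (3 + s)/(4 + s) (d(s) = (s + 3)/(s + 4) = (3 + s)/(4 + s))
M(S) = I (M(S) = sqrt(-1) = I)
M(d(H))*1177 = I*1177 = 1177*I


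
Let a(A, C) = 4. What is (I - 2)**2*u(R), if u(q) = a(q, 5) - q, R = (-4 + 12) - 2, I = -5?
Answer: -98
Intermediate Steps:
R = 6 (R = 8 - 2 = 6)
u(q) = 4 - q
(I - 2)**2*u(R) = (-5 - 2)**2*(4 - 1*6) = (-7)**2*(4 - 6) = 49*(-2) = -98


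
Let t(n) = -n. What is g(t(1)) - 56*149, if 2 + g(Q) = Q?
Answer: -8347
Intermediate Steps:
g(Q) = -2 + Q
g(t(1)) - 56*149 = (-2 - 1*1) - 56*149 = (-2 - 1) - 8344 = -3 - 8344 = -8347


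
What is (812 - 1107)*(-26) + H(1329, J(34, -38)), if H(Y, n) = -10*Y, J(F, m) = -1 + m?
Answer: -5620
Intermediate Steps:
(812 - 1107)*(-26) + H(1329, J(34, -38)) = (812 - 1107)*(-26) - 10*1329 = -295*(-26) - 13290 = 7670 - 13290 = -5620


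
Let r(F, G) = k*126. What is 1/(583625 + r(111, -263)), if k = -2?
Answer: 1/583373 ≈ 1.7142e-6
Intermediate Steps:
r(F, G) = -252 (r(F, G) = -2*126 = -252)
1/(583625 + r(111, -263)) = 1/(583625 - 252) = 1/583373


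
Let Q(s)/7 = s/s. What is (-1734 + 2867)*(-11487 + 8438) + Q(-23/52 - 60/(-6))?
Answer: -3454510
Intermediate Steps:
Q(s) = 7 (Q(s) = 7*(s/s) = 7*1 = 7)
(-1734 + 2867)*(-11487 + 8438) + Q(-23/52 - 60/(-6)) = (-1734 + 2867)*(-11487 + 8438) + 7 = 1133*(-3049) + 7 = -3454517 + 7 = -3454510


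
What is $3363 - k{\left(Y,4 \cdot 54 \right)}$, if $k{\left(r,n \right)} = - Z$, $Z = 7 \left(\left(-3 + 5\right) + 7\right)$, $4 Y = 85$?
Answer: $3426$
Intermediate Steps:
$Y = \frac{85}{4}$ ($Y = \frac{1}{4} \cdot 85 = \frac{85}{4} \approx 21.25$)
$Z = 63$ ($Z = 7 \left(2 + 7\right) = 7 \cdot 9 = 63$)
$k{\left(r,n \right)} = -63$ ($k{\left(r,n \right)} = \left(-1\right) 63 = -63$)
$3363 - k{\left(Y,4 \cdot 54 \right)} = 3363 - -63 = 3363 + 63 = 3426$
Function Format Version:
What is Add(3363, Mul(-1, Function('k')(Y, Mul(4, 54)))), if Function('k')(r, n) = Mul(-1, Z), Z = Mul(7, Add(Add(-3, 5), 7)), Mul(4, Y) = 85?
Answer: 3426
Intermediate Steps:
Y = Rational(85, 4) (Y = Mul(Rational(1, 4), 85) = Rational(85, 4) ≈ 21.250)
Z = 63 (Z = Mul(7, Add(2, 7)) = Mul(7, 9) = 63)
Function('k')(r, n) = -63 (Function('k')(r, n) = Mul(-1, 63) = -63)
Add(3363, Mul(-1, Function('k')(Y, Mul(4, 54)))) = Add(3363, Mul(-1, -63)) = Add(3363, 63) = 3426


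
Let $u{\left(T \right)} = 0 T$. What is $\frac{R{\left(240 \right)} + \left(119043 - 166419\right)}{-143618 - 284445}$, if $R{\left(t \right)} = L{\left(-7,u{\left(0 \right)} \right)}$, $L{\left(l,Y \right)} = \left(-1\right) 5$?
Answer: $\frac{47381}{428063} \approx 0.11069$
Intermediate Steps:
$u{\left(T \right)} = 0$
$L{\left(l,Y \right)} = -5$
$R{\left(t \right)} = -5$
$\frac{R{\left(240 \right)} + \left(119043 - 166419\right)}{-143618 - 284445} = \frac{-5 + \left(119043 - 166419\right)}{-143618 - 284445} = \frac{-5 + \left(119043 - 166419\right)}{-428063} = \left(-5 - 47376\right) \left(- \frac{1}{428063}\right) = \left(-47381\right) \left(- \frac{1}{428063}\right) = \frac{47381}{428063}$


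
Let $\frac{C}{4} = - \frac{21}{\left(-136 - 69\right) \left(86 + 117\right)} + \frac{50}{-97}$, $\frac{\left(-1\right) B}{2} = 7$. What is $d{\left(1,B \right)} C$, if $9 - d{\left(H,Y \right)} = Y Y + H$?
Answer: $\frac{223313168}{576665} \approx 387.25$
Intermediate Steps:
$B = -14$ ($B = \left(-2\right) 7 = -14$)
$d{\left(H,Y \right)} = 9 - H - Y^{2}$ ($d{\left(H,Y \right)} = 9 - \left(Y Y + H\right) = 9 - \left(Y^{2} + H\right) = 9 - \left(H + Y^{2}\right) = 9 - H - Y^{2}$)
$C = - \frac{1187836}{576665}$ ($C = 4 \left(- \frac{21}{\left(-136 - 69\right) \left(86 + 117\right)} + \frac{50}{-97}\right) = 4 \left(- \frac{21}{\left(-205\right) 203} + 50 \left(- \frac{1}{97}\right)\right) = 4 \left(- \frac{21}{-41615} - \frac{50}{97}\right) = 4 \left(\left(-21\right) \left(- \frac{1}{41615}\right) - \frac{50}{97}\right) = 4 \left(\frac{3}{5945} - \frac{50}{97}\right) = 4 \left(- \frac{296959}{576665}\right) = - \frac{1187836}{576665} \approx -2.0598$)
$d{\left(1,B \right)} C = \left(9 - 1 - \left(-14\right)^{2}\right) \left(- \frac{1187836}{576665}\right) = \left(9 - 1 - 196\right) \left(- \frac{1187836}{576665}\right) = \left(-188\right) \left(- \frac{1187836}{576665}\right) = \frac{223313168}{576665}$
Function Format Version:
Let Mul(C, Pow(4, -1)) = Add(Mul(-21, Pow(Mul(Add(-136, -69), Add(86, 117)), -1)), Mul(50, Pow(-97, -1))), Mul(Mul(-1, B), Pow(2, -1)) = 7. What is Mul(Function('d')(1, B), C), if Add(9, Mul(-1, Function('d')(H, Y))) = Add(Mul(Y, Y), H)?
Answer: Rational(223313168, 576665) ≈ 387.25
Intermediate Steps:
B = -14 (B = Mul(-2, 7) = -14)
Function('d')(H, Y) = Add(9, Mul(-1, H), Mul(-1, Pow(Y, 2))) (Function('d')(H, Y) = Add(9, Mul(-1, Add(Mul(Y, Y), H))) = Add(9, Mul(-1, Add(Pow(Y, 2), H))) = Add(9, Mul(-1, Add(H, Pow(Y, 2)))) = Add(9, Add(Mul(-1, H), Mul(-1, Pow(Y, 2)))) = Add(9, Mul(-1, H), Mul(-1, Pow(Y, 2))))
C = Rational(-1187836, 576665) (C = Mul(4, Add(Mul(-21, Pow(Mul(Add(-136, -69), Add(86, 117)), -1)), Mul(50, Pow(-97, -1)))) = Mul(4, Add(Mul(-21, Pow(Mul(-205, 203), -1)), Mul(50, Rational(-1, 97)))) = Mul(4, Add(Mul(-21, Pow(-41615, -1)), Rational(-50, 97))) = Mul(4, Add(Mul(-21, Rational(-1, 41615)), Rational(-50, 97))) = Mul(4, Add(Rational(3, 5945), Rational(-50, 97))) = Mul(4, Rational(-296959, 576665)) = Rational(-1187836, 576665) ≈ -2.0598)
Mul(Function('d')(1, B), C) = Mul(Add(9, Mul(-1, 1), Mul(-1, Pow(-14, 2))), Rational(-1187836, 576665)) = Mul(Add(9, -1, Mul(-1, 196)), Rational(-1187836, 576665)) = Mul(Add(9, -1, -196), Rational(-1187836, 576665)) = Mul(-188, Rational(-1187836, 576665)) = Rational(223313168, 576665)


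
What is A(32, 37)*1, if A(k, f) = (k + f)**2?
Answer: 4761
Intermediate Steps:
A(k, f) = (f + k)**2
A(32, 37)*1 = (37 + 32)**2*1 = 69**2*1 = 4761*1 = 4761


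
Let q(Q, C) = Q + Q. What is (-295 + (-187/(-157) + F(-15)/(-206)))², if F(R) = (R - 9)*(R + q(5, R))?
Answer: 22663350444816/261501241 ≈ 86666.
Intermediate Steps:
q(Q, C) = 2*Q
F(R) = (-9 + R)*(10 + R) (F(R) = (R - 9)*(R + 2*5) = (-9 + R)*(R + 10) = (-9 + R)*(10 + R))
(-295 + (-187/(-157) + F(-15)/(-206)))² = (-295 + (-187/(-157) + (-90 - 15 + (-15)²)/(-206)))² = (-295 + (-187*(-1/157) + (-90 - 15 + 225)*(-1/206)))² = (-295 + (187/157 + 120*(-1/206)))² = (-295 + (187/157 - 60/103))² = (-295 + 9841/16171)² = (-4760604/16171)² = 22663350444816/261501241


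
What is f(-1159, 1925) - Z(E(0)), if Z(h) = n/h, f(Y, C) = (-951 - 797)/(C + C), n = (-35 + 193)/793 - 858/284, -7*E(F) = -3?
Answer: 3986576543/650299650 ≈ 6.1304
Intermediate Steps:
E(F) = 3/7 (E(F) = -⅐*(-3) = 3/7)
n = -317761/112606 (n = 158*(1/793) - 858*1/284 = 158/793 - 429/142 = -317761/112606 ≈ -2.8219)
f(Y, C) = -874/C (f(Y, C) = -1748*1/(2*C) = -874/C)
Z(h) = -317761/(112606*h)
f(-1159, 1925) - Z(E(0)) = -874/1925 - (-317761)/(112606*3/7) = -874*1/1925 - (-317761)*7/(112606*3) = -874/1925 - 1*(-2224327/337818) = -874/1925 + 2224327/337818 = 3986576543/650299650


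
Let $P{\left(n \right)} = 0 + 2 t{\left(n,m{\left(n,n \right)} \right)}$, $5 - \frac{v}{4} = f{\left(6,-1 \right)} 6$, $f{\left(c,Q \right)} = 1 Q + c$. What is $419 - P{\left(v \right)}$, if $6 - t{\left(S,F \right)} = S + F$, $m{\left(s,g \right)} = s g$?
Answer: $20207$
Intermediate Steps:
$f{\left(c,Q \right)} = Q + c$
$v = -100$ ($v = 20 - 4 \left(-1 + 6\right) 6 = 20 - 4 \cdot 5 \cdot 6 = 20 - 120 = -100$)
$m{\left(s,g \right)} = g s$
$t{\left(S,F \right)} = 6 - F - S$ ($t{\left(S,F \right)} = 6 - \left(S + F\right) = 6 - \left(F + S\right) = 6 - F - S$)
$P{\left(n \right)} = 12 - 2 n - 2 n^{2}$ ($P{\left(n \right)} = 0 + 2 \left(6 - n n - n\right) = 0 + 2 \left(6 - n^{2} - n\right) = 0 + 2 \left(6 - n - n^{2}\right) = 0 - \left(-12 + 2 n + 2 n^{2}\right) = 12 - 2 n - 2 n^{2}$)
$419 - P{\left(v \right)} = 419 - \left(12 - -200 - 2 \left(-100\right)^{2}\right) = 419 - \left(12 + 200 - 20000\right) = 419 - -19788 = 419 + 19788 = 20207$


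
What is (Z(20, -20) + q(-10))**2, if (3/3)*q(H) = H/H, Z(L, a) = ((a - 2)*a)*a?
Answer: 77422401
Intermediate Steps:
Z(L, a) = a**2*(-2 + a) (Z(L, a) = ((-2 + a)*a)*a = (a*(-2 + a))*a = a**2*(-2 + a))
q(H) = 1 (q(H) = H/H = 1)
(Z(20, -20) + q(-10))**2 = ((-20)**2*(-2 - 20) + 1)**2 = (400*(-22) + 1)**2 = (-8800 + 1)**2 = (-8799)**2 = 77422401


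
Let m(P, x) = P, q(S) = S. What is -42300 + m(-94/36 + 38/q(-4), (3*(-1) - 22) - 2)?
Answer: -380809/9 ≈ -42312.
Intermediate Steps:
-42300 + m(-94/36 + 38/q(-4), (3*(-1) - 22) - 2) = -42300 + (-94/36 + 38/(-4)) = -42300 + (-94*1/36 + 38*(-¼)) = -42300 + (-47/18 - 19/2) = -42300 - 109/9 = -380809/9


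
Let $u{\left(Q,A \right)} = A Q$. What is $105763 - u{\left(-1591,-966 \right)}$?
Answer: $-1431143$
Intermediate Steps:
$105763 - u{\left(-1591,-966 \right)} = 105763 - \left(-966\right) \left(-1591\right) = 105763 - 1536906 = -1431143$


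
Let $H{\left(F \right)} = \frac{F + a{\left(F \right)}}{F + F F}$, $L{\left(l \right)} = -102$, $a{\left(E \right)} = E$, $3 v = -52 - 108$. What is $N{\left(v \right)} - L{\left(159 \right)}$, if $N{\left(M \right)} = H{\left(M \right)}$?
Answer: $\frac{16008}{157} \approx 101.96$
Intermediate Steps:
$v = - \frac{160}{3}$ ($v = \frac{-52 - 108}{3} = \frac{1}{3} \left(-160\right) = - \frac{160}{3} \approx -53.333$)
$H{\left(F \right)} = \frac{2 F}{F + F^{2}}$ ($H{\left(F \right)} = \frac{F + F}{F + F F} = \frac{2 F}{F + F^{2}}$)
$N{\left(M \right)} = \frac{2}{1 + M}$
$N{\left(v \right)} - L{\left(159 \right)} = \frac{2}{1 - \frac{160}{3}} - -102 = \frac{2}{- \frac{157}{3}} + 102 = 2 \left(- \frac{3}{157}\right) + 102 = - \frac{6}{157} + 102 = \frac{16008}{157}$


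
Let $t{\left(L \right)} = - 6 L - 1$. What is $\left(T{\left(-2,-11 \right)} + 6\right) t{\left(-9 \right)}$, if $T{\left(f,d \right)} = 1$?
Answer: $371$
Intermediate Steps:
$t{\left(L \right)} = -1 - 6 L$ ($t{\left(L \right)} = - 6 L + \left(-4 + 3\right) = - 6 L - 1 = -1 - 6 L$)
$\left(T{\left(-2,-11 \right)} + 6\right) t{\left(-9 \right)} = \left(1 + 6\right) \left(-1 - -54\right) = 7 \left(-1 + 54\right) = 7 \cdot 53 = 371$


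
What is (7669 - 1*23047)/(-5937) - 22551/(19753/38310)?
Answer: -1709613861112/39091187 ≈ -43734.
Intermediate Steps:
(7669 - 1*23047)/(-5937) - 22551/(19753/38310) = (7669 - 23047)*(-1/5937) - 22551/(19753*(1/38310)) = -15378*(-1/5937) - 22551/19753/38310 = 5126/1979 - 22551*38310/19753 = 5126/1979 - 863928810/19753 = -1709613861112/39091187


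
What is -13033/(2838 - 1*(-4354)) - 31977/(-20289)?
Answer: -11482651/48639496 ≈ -0.23608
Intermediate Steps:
-13033/(2838 - 1*(-4354)) - 31977/(-20289) = -13033/(2838 + 4354) - 31977*(-1/20289) = -13033/7192 + 10659/6763 = -11482651/48639496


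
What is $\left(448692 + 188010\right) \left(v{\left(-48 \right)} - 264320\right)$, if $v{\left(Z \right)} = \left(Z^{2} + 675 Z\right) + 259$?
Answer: $-187290350214$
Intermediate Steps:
$v{\left(Z \right)} = 259 + Z^{2} + 675 Z$
$\left(448692 + 188010\right) \left(v{\left(-48 \right)} - 264320\right) = \left(448692 + 188010\right) \left(\left(259 + \left(-48\right)^{2} + 675 \left(-48\right)\right) - 264320\right) = 636702 \left(\left(259 + 2304 - 32400\right) - 264320\right) = 636702 \left(-29837 - 264320\right) = 636702 \left(-294157\right) = -187290350214$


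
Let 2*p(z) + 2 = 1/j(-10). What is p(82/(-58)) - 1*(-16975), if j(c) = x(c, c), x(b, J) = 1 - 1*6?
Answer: 169739/10 ≈ 16974.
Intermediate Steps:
x(b, J) = -5 (x(b, J) = 1 - 6 = -5)
j(c) = -5
p(z) = -11/10 (p(z) = -1 + (½)/(-5) = -1 + (½)*(-⅕) = -1 - ⅒ = -11/10)
p(82/(-58)) - 1*(-16975) = -11/10 - 1*(-16975) = -11/10 + 16975 = 169739/10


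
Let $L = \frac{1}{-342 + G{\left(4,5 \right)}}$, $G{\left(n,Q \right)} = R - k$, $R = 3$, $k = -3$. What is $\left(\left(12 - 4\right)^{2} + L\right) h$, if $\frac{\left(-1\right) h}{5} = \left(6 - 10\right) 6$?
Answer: $\frac{107515}{14} \approx 7679.6$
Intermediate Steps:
$G{\left(n,Q \right)} = 6$ ($G{\left(n,Q \right)} = 3 - -3 = 3 + 3 = 6$)
$L = - \frac{1}{336}$ ($L = \frac{1}{-342 + 6} = \frac{1}{-336} = - \frac{1}{336} \approx -0.0029762$)
$h = 120$ ($h = - 5 \left(6 - 10\right) 6 = - 5 \left(\left(-4\right) 6\right) = \left(-5\right) \left(-24\right) = 120$)
$\left(\left(12 - 4\right)^{2} + L\right) h = \left(\left(12 - 4\right)^{2} - \frac{1}{336}\right) 120 = \left(8^{2} - \frac{1}{336}\right) 120 = \left(64 - \frac{1}{336}\right) 120 = \frac{21503}{336} \cdot 120 = \frac{107515}{14}$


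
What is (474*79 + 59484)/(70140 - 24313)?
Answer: 96930/45827 ≈ 2.1151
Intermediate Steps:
(474*79 + 59484)/(70140 - 24313) = (37446 + 59484)/45827 = 96930*(1/45827) = 96930/45827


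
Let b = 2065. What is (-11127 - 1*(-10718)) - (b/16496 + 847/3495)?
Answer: -23601478967/57653520 ≈ -409.37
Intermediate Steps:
(-11127 - 1*(-10718)) - (b/16496 + 847/3495) = (-11127 - 1*(-10718)) - (2065/16496 + 847/3495) = (-11127 + 10718) - (2065*(1/16496) + 847*(1/3495)) = -409 - (2065/16496 + 847/3495) = -409 - 1*21189287/57653520 = -409 - 21189287/57653520 = -23601478967/57653520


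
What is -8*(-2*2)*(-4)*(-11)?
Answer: 1408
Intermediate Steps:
-8*(-2*2)*(-4)*(-11) = -(-32)*(-4)*(-11) = -8*16*(-11) = -128*(-11) = 1408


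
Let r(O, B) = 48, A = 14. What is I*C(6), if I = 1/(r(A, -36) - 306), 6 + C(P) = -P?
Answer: 2/43 ≈ 0.046512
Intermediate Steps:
C(P) = -6 - P
I = -1/258 (I = 1/(48 - 306) = 1/(-258) = -1/258 ≈ -0.0038760)
I*C(6) = -(-6 - 1*6)/258 = -(-6 - 6)/258 = -1/258*(-12) = 2/43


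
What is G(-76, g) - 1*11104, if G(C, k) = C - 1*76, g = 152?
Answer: -11256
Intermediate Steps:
G(C, k) = -76 + C (G(C, k) = C - 76 = -76 + C)
G(-76, g) - 1*11104 = (-76 - 76) - 1*11104 = -152 - 11104 = -11256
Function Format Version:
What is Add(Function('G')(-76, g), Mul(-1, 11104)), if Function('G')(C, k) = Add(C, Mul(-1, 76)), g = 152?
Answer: -11256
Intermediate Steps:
Function('G')(C, k) = Add(-76, C) (Function('G')(C, k) = Add(C, -76) = Add(-76, C))
Add(Function('G')(-76, g), Mul(-1, 11104)) = Add(Add(-76, -76), Mul(-1, 11104)) = Add(-152, -11104) = -11256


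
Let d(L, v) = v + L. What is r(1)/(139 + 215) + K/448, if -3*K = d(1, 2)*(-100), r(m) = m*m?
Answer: 4481/19824 ≈ 0.22604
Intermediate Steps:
d(L, v) = L + v
r(m) = m**2
K = 100 (K = -(1 + 2)*(-100)/3 = -(-100) = -1/3*(-300) = 100)
r(1)/(139 + 215) + K/448 = 1**2/(139 + 215) + 100/448 = 1/354 + 100*(1/448) = 1*(1/354) + 25/112 = 1/354 + 25/112 = 4481/19824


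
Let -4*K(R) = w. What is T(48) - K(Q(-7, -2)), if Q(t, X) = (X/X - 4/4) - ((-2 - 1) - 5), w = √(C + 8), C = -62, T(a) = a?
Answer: 48 + 3*I*√6/4 ≈ 48.0 + 1.8371*I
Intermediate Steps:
w = 3*I*√6 (w = √(-62 + 8) = √(-54) = 3*I*√6 ≈ 7.3485*I)
Q(t, X) = 8 (Q(t, X) = (1 - 4*¼) - (-3 - 5) = (1 - 1) - 1*(-8) = 0 + 8 = 8)
K(R) = -3*I*√6/4
T(48) - K(Q(-7, -2)) = 48 - (-3)*I*√6/4 = 48 + 3*I*√6/4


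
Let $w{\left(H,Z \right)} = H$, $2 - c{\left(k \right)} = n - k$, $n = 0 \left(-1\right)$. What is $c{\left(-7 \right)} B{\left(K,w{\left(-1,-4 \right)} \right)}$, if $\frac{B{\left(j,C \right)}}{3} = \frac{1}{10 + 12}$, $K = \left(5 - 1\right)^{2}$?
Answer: $- \frac{15}{22} \approx -0.68182$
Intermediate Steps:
$n = 0$
$c{\left(k \right)} = 2 + k$ ($c{\left(k \right)} = 2 - \left(0 - k\right) = 2 - - k = 2 + k$)
$K = 16$ ($K = 4^{2} = 16$)
$B{\left(j,C \right)} = \frac{3}{22}$ ($B{\left(j,C \right)} = \frac{3}{10 + 12} = \frac{3}{22}$)
$c{\left(-7 \right)} B{\left(K,w{\left(-1,-4 \right)} \right)} = \left(2 - 7\right) \frac{3}{22} = \left(-5\right) \frac{3}{22} = - \frac{15}{22}$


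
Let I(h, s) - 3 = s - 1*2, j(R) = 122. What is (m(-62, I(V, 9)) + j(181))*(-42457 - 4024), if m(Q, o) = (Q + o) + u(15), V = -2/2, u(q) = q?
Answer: -3950885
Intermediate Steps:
V = -1 (V = -2*½ = -1)
I(h, s) = 1 + s (I(h, s) = 3 + (s - 1*2) = 3 + (s - 2) = 3 + (-2 + s) = 1 + s)
m(Q, o) = 15 + Q + o (m(Q, o) = (Q + o) + 15 = 15 + Q + o)
(m(-62, I(V, 9)) + j(181))*(-42457 - 4024) = ((15 - 62 + (1 + 9)) + 122)*(-42457 - 4024) = ((15 - 62 + 10) + 122)*(-46481) = (-37 + 122)*(-46481) = 85*(-46481) = -3950885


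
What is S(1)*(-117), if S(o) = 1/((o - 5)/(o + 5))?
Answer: 351/2 ≈ 175.50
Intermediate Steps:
S(o) = (5 + o)/(-5 + o) (S(o) = 1/((-5 + o)/(5 + o)) = (5 + o)/(-5 + o))
S(1)*(-117) = ((5 + 1)/(-5 + 1))*(-117) = (6/(-4))*(-117) = -¼*6*(-117) = -3/2*(-117) = 351/2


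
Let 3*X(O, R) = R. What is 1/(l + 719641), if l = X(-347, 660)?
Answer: 1/719861 ≈ 1.3892e-6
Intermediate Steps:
X(O, R) = R/3
l = 220 (l = (⅓)*660 = 220)
1/(l + 719641) = 1/(220 + 719641) = 1/719861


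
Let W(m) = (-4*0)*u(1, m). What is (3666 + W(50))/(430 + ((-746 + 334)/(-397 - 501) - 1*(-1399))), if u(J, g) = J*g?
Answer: 548678/273809 ≈ 2.0039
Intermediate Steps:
W(m) = 0 (W(m) = (-4*0)*(1*m) = 0*m = 0)
(3666 + W(50))/(430 + ((-746 + 334)/(-397 - 501) - 1*(-1399))) = (3666 + 0)/(430 + ((-746 + 334)/(-397 - 501) - 1*(-1399))) = 3666/(430 + (-412/(-898) + 1399)) = 3666/(430 + (-412*(-1/898) + 1399)) = 3666/(430 + (206/449 + 1399)) = 3666/(430 + 628357/449) = 3666/(821427/449) = 3666*(449/821427) = 548678/273809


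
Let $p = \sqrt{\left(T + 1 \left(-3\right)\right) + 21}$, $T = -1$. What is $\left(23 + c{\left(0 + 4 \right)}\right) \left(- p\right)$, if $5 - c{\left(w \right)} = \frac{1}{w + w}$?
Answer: $- \frac{223 \sqrt{17}}{8} \approx -114.93$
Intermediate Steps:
$p = \sqrt{17}$ ($p = \sqrt{\left(-1 + 1 \left(-3\right)\right) + 21} = \sqrt{\left(-1 - 3\right) + 21} = \sqrt{-4 + 21} = \sqrt{17} \approx 4.1231$)
$c{\left(w \right)} = 5 - \frac{1}{2 w}$ ($c{\left(w \right)} = 5 - \frac{1}{w + w} = 5 - \frac{1}{2 w}$)
$\left(23 + c{\left(0 + 4 \right)}\right) \left(- p\right) = \left(23 + \left(5 - \frac{1}{2 \left(0 + 4\right)}\right)\right) \left(- \sqrt{17}\right) = \left(23 + \left(5 - \frac{1}{2 \cdot 4}\right)\right) \left(- \sqrt{17}\right) = \left(23 + \left(5 - \frac{1}{8}\right)\right) \left(- \sqrt{17}\right) = \left(23 + \frac{39}{8}\right) \left(- \sqrt{17}\right) = \frac{223 \left(- \sqrt{17}\right)}{8} = - \frac{223 \sqrt{17}}{8}$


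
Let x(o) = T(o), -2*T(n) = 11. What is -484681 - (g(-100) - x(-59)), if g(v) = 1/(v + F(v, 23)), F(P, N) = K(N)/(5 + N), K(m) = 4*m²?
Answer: -165762769/342 ≈ -4.8469e+5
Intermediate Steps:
T(n) = -11/2 (T(n) = -½*11 = -11/2)
x(o) = -11/2
F(P, N) = 4*N²/(5 + N) (F(P, N) = (4*N²)/(5 + N) = 4*N²/(5 + N))
g(v) = 1/(529/7 + v) (g(v) = 1/(v + 4*23²/(5 + 23)) = 1/(v + 4*529/28) = 1/(v + 4*529*(1/28)) = 1/(v + 529/7) = 1/(529/7 + v))
-484681 - (g(-100) - x(-59)) = -484681 - (7/(529 + 7*(-100)) - 1*(-11/2)) = -484681 - (7/(529 - 700) + 11/2) = -484681 - (7/(-171) + 11/2) = -484681 - (7*(-1/171) + 11/2) = -484681 - (-7/171 + 11/2) = -484681 - 1*1867/342 = -484681 - 1867/342 = -165762769/342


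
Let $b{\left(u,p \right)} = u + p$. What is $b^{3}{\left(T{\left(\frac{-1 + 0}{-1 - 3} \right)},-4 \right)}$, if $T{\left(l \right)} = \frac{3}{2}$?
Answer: $- \frac{125}{8} \approx -15.625$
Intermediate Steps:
$T{\left(l \right)} = \frac{3}{2}$ ($T{\left(l \right)} = 3 \cdot \frac{1}{2} = \frac{3}{2}$)
$b{\left(u,p \right)} = p + u$
$b^{3}{\left(T{\left(\frac{-1 + 0}{-1 - 3} \right)},-4 \right)} = \left(-4 + \frac{3}{2}\right)^{3} = \left(- \frac{5}{2}\right)^{3} = - \frac{125}{8}$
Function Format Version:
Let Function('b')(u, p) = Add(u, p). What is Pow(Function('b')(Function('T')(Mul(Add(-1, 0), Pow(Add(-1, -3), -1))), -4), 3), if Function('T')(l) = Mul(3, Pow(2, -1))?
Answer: Rational(-125, 8) ≈ -15.625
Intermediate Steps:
Function('T')(l) = Rational(3, 2) (Function('T')(l) = Mul(3, Rational(1, 2)) = Rational(3, 2))
Function('b')(u, p) = Add(p, u)
Pow(Function('b')(Function('T')(Mul(Add(-1, 0), Pow(Add(-1, -3), -1))), -4), 3) = Pow(Add(-4, Rational(3, 2)), 3) = Pow(Rational(-5, 2), 3) = Rational(-125, 8)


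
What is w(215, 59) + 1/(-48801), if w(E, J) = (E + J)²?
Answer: 3663783875/48801 ≈ 75076.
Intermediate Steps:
w(215, 59) + 1/(-48801) = (215 + 59)² + 1/(-48801) = 274² - 1/48801 = 75076 - 1/48801 = 3663783875/48801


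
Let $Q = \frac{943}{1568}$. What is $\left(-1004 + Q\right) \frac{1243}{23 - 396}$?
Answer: $\frac{1955647947}{584864} \approx 3343.8$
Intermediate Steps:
$Q = \frac{943}{1568}$ ($Q = 943 \cdot \frac{1}{1568} = \frac{943}{1568} \approx 0.6014$)
$\left(-1004 + Q\right) \frac{1243}{23 - 396} = \left(-1004 + \frac{943}{1568}\right) \frac{1243}{23 - 396} = - \frac{1573329 \frac{1243}{23 - 396}}{1568} = - \frac{1573329 \frac{1243}{-373}}{1568} = - \frac{1573329 \cdot 1243 \left(- \frac{1}{373}\right)}{1568} = \left(- \frac{1573329}{1568}\right) \left(- \frac{1243}{373}\right) = \frac{1955647947}{584864}$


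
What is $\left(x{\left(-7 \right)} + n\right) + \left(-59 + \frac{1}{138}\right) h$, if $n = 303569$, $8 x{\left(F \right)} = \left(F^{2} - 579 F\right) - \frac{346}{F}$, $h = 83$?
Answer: $\frac{144509509}{483} \approx 2.9919 \cdot 10^{5}$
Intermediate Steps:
$x{\left(F \right)} = - \frac{579 F}{8} - \frac{173}{4 F} + \frac{F^{2}}{8}$ ($x{\left(F \right)} = \frac{\left(F^{2} - 579 F\right) - \frac{346}{F}}{8} = \frac{F^{2} - 579 F - \frac{346}{F}}{8} = - \frac{579 F}{8} - \frac{173}{4 F} + \frac{F^{2}}{8}$)
$\left(x{\left(-7 \right)} + n\right) + \left(-59 + \frac{1}{138}\right) h = \left(\frac{-346 + \left(-7\right)^{2} \left(-579 - 7\right)}{8 \left(-7\right)} + 303569\right) + \left(-59 + \frac{1}{138}\right) 83 = \left(\frac{1}{8} \left(- \frac{1}{7}\right) \left(-346 + 49 \left(-586\right)\right) + 303569\right) + \left(-59 + \frac{1}{138}\right) 83 = \left(\frac{1}{8} \left(- \frac{1}{7}\right) \left(-346 - 28714\right) + 303569\right) - \frac{675703}{138} = \left(\frac{1}{8} \left(- \frac{1}{7}\right) \left(-29060\right) + 303569\right) - \frac{675703}{138} = \left(\frac{7265}{14} + 303569\right) - \frac{675703}{138} = \frac{4257231}{14} - \frac{675703}{138} = \frac{144509509}{483}$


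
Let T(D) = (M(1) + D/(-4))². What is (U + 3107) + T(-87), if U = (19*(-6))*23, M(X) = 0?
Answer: 15329/16 ≈ 958.06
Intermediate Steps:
T(D) = D²/16 (T(D) = (0 + D/(-4))² = (0 + D*(-¼))² = (0 - D/4)² = (-D/4)² = D²/16)
U = -2622 (U = -114*23 = -2622)
(U + 3107) + T(-87) = (-2622 + 3107) + (1/16)*(-87)² = 485 + (1/16)*7569 = 485 + 7569/16 = 15329/16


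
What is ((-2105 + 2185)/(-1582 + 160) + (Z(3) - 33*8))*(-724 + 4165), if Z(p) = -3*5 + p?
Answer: -225128572/237 ≈ -9.4991e+5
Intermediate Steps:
Z(p) = -15 + p
((-2105 + 2185)/(-1582 + 160) + (Z(3) - 33*8))*(-724 + 4165) = ((-2105 + 2185)/(-1582 + 160) + ((-15 + 3) - 33*8))*(-724 + 4165) = (80/(-1422) + (-12 - 264))*3441 = (80*(-1/1422) - 276)*3441 = (-40/711 - 276)*3441 = -196276/711*3441 = -225128572/237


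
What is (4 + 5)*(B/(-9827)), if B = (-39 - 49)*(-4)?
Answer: -3168/9827 ≈ -0.32238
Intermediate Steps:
B = 352 (B = -88*(-4) = 352)
(4 + 5)*(B/(-9827)) = (4 + 5)*(352/(-9827)) = 9*(352*(-1/9827)) = 9*(-352/9827) = -3168/9827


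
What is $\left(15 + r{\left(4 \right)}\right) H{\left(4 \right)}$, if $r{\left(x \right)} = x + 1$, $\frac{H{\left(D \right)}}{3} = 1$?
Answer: $60$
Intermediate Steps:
$H{\left(D \right)} = 3$ ($H{\left(D \right)} = 3 \cdot 1 = 3$)
$r{\left(x \right)} = 1 + x$
$\left(15 + r{\left(4 \right)}\right) H{\left(4 \right)} = \left(15 + \left(1 + 4\right)\right) 3 = \left(15 + 5\right) 3 = 20 \cdot 3 = 60$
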